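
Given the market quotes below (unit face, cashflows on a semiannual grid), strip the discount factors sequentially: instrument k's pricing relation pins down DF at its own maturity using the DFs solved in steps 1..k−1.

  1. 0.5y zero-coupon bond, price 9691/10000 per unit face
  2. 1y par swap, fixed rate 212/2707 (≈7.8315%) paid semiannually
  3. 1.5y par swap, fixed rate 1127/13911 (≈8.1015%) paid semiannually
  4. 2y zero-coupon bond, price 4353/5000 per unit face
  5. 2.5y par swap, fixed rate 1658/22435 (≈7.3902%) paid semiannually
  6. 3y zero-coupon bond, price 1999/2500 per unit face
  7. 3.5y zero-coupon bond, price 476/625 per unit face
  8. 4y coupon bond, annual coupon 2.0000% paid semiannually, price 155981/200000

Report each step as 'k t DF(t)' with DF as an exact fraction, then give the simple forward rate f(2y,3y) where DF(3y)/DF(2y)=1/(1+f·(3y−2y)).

1 1/2 9691/10000
2 1 4629/5000
3 3/2 8873/10000
4 2 4353/5000
5 5/2 4171/5000
6 3 1999/2500
7 7/2 476/625
8 4 7123/10000
f(2y,3y) = ((4353/5000)/(1999/2500) − 1)/(1) = 355/3998 ≈ 8.8794%

step 1 [0.5y] zero: DF = P = 9691/10000 ≈ 0.969100
step 2 [1y] swap r/2=106/2707: DF=(1 − 106/2707·(0.969100))/(1+106/2707) = 4629/5000 ≈ 0.925800
step 3 [1.5y] swap r/2=1127/27822: DF=(1 − 1127/27822·(0.969100+0.925800))/(1+1127/27822) = 8873/10000 ≈ 0.887300
step 4 [2y] zero: DF = P = 4353/5000 ≈ 0.870600
step 5 [2.5y] swap r/2=829/22435: DF=(1 − 829/22435·(0.969100+0.925800+0.887300+0.870600))/(1+829/22435) = 4171/5000 ≈ 0.834200
step 6 [3y] zero: DF = P = 1999/2500 ≈ 0.799600
step 7 [3.5y] zero: DF = P = 476/625 ≈ 0.761600
step 8 [4y] bond c/2=1/100: DF=(155981/200000 − 1/100·(0.969100+0.925800+0.887300+0.870600+0.834200+0.799600+0.761600))/(1+1/100) = 7123/10000 ≈ 0.712300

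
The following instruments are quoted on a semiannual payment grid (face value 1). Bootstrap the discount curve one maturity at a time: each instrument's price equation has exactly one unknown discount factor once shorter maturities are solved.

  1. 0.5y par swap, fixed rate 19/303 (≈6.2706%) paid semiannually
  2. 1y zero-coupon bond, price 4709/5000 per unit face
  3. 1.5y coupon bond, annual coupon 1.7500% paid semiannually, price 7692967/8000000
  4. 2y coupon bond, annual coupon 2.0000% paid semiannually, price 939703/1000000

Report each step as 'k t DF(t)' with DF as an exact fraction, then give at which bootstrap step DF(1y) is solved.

1 1/2 606/625
2 1 4709/5000
3 3/2 9367/10000
4 2 4511/5000
DF(1y) is solved at step 2

step 1 [0.5y] swap r/2=19/606: DF=(1 − 19/606·(0))/(1+19/606) = 606/625 ≈ 0.969600
step 2 [1y] zero: DF = P = 4709/5000 ≈ 0.941800
step 3 [1.5y] bond c/2=7/800: DF=(7692967/8000000 − 7/800·(0.969600+0.941800))/(1+7/800) = 9367/10000 ≈ 0.936700
step 4 [2y] bond c/2=1/100: DF=(939703/1000000 − 1/100·(0.969600+0.941800+0.936700))/(1+1/100) = 4511/5000 ≈ 0.902200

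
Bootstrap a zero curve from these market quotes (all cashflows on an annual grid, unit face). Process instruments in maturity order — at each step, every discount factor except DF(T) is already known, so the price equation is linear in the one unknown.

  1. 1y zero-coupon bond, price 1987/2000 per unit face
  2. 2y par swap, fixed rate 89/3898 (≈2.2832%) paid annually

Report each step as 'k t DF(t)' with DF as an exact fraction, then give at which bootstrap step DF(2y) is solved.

1 1 1987/2000
2 2 1911/2000
DF(2y) is solved at step 2

step 1 [1y] zero: DF = P = 1987/2000 ≈ 0.993500
step 2 [2y] swap r/1=89/3898: DF=(1 − 89/3898·(0.993500))/(1+89/3898) = 1911/2000 ≈ 0.955500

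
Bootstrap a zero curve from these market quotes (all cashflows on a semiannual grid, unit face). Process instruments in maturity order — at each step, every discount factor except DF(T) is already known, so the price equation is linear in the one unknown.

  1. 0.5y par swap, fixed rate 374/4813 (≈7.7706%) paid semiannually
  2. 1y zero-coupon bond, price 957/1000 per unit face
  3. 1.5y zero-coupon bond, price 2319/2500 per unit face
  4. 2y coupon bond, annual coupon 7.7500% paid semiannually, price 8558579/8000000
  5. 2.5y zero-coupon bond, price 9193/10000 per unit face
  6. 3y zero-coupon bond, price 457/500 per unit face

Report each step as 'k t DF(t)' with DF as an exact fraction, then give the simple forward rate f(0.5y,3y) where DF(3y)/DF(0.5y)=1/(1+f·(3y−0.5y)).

step 1 [0.5y] swap r/2=187/4813: DF=(1 − 187/4813·(0))/(1+187/4813) = 4813/5000 ≈ 0.962600
step 2 [1y] zero: DF = P = 957/1000 ≈ 0.957000
step 3 [1.5y] zero: DF = P = 2319/2500 ≈ 0.927600
step 4 [2y] bond c/2=31/800: DF=(8558579/8000000 − 31/800·(0.962600+0.957000+0.927600))/(1+31/800) = 9237/10000 ≈ 0.923700
step 5 [2.5y] zero: DF = P = 9193/10000 ≈ 0.919300
step 6 [3y] zero: DF = P = 457/500 ≈ 0.914000

1 1/2 4813/5000
2 1 957/1000
3 3/2 2319/2500
4 2 9237/10000
5 5/2 9193/10000
6 3 457/500
f(0.5y,3y) = ((4813/5000)/(457/500) − 1)/(5/2) = 243/11425 ≈ 2.1269%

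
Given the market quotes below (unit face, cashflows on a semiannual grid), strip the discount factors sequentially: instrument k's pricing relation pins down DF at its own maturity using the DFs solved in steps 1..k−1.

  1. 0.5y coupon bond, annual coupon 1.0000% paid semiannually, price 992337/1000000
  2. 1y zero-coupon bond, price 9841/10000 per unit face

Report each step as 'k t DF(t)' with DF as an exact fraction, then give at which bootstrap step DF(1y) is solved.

1 1/2 4937/5000
2 1 9841/10000
DF(1y) is solved at step 2

step 1 [0.5y] bond c/2=1/200: DF=(992337/1000000 − 1/200·(0))/(1+1/200) = 4937/5000 ≈ 0.987400
step 2 [1y] zero: DF = P = 9841/10000 ≈ 0.984100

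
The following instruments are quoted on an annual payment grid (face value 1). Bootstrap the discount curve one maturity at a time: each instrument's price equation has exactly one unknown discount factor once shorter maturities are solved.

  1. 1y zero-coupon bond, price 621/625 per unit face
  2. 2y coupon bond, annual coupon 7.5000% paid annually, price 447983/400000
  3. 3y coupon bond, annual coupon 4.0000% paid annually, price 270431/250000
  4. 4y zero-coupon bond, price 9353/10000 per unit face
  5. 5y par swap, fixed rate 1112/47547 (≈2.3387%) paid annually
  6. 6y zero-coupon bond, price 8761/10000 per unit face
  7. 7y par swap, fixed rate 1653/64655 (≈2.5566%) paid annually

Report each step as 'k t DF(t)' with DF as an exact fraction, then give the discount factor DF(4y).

1 1 621/625
2 2 389/400
3 3 1929/2000
4 4 9353/10000
5 5 1111/1250
6 6 8761/10000
7 7 8347/10000
DF(4y) = 9353/10000 ≈ 0.935300

step 1 [1y] zero: DF = P = 621/625 ≈ 0.993600
step 2 [2y] bond c/1=3/40: DF=(447983/400000 − 3/40·(0.993600))/(1+3/40) = 389/400 ≈ 0.972500
step 3 [3y] bond c/1=1/25: DF=(270431/250000 − 1/25·(0.993600+0.972500))/(1+1/25) = 1929/2000 ≈ 0.964500
step 4 [4y] zero: DF = P = 9353/10000 ≈ 0.935300
step 5 [5y] swap r/1=1112/47547: DF=(1 − 1112/47547·(0.993600+0.972500+0.964500+0.935300))/(1+1112/47547) = 1111/1250 ≈ 0.888800
step 6 [6y] zero: DF = P = 8761/10000 ≈ 0.876100
step 7 [7y] swap r/1=1653/64655: DF=(1 − 1653/64655·(0.993600+0.972500+0.964500+0.935300+0.888800+0.876100))/(1+1653/64655) = 8347/10000 ≈ 0.834700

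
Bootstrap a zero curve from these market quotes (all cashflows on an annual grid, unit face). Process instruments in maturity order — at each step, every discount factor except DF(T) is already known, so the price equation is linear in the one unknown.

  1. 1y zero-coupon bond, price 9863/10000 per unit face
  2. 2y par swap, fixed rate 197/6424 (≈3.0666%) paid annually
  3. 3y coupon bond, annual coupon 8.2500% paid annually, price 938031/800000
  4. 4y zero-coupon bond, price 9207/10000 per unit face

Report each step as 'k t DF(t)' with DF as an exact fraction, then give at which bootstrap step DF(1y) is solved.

step 1 [1y] zero: DF = P = 9863/10000 ≈ 0.986300
step 2 [2y] swap r/1=197/6424: DF=(1 − 197/6424·(0.986300))/(1+197/6424) = 9409/10000 ≈ 0.940900
step 3 [3y] bond c/1=33/400: DF=(938031/800000 − 33/400·(0.986300+0.940900))/(1+33/400) = 9363/10000 ≈ 0.936300
step 4 [4y] zero: DF = P = 9207/10000 ≈ 0.920700

1 1 9863/10000
2 2 9409/10000
3 3 9363/10000
4 4 9207/10000
DF(1y) is solved at step 1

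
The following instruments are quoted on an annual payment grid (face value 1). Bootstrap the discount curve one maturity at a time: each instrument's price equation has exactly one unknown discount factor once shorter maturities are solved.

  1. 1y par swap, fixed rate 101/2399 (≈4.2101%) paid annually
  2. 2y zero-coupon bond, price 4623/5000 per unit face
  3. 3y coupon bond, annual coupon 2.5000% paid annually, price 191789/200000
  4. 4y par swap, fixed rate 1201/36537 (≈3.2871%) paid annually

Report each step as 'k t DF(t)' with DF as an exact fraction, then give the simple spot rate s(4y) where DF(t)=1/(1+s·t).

step 1 [1y] swap r/1=101/2399: DF=(1 − 101/2399·(0))/(1+101/2399) = 2399/2500 ≈ 0.959600
step 2 [2y] zero: DF = P = 4623/5000 ≈ 0.924600
step 3 [3y] bond c/1=1/40: DF=(191789/200000 − 1/40·(0.959600+0.924600))/(1+1/40) = 556/625 ≈ 0.889600
step 4 [4y] swap r/1=1201/36537: DF=(1 − 1201/36537·(0.959600+0.924600+0.889600))/(1+1201/36537) = 8799/10000 ≈ 0.879900

1 1 2399/2500
2 2 4623/5000
3 3 556/625
4 4 8799/10000
s(4y) = (1/(8799/10000) − 1)/(4) = 1201/35196 ≈ 3.4123%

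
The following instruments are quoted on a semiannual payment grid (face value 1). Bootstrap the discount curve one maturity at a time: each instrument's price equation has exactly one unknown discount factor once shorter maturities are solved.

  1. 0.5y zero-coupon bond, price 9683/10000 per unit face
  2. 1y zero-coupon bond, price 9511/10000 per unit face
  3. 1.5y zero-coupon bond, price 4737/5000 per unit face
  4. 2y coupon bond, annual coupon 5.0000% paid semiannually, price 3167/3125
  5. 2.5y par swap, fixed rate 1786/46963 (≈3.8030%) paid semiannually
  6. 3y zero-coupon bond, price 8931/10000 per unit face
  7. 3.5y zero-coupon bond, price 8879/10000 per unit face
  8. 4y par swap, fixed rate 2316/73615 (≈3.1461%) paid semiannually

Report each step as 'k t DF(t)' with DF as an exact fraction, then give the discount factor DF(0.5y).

1 1/2 9683/10000
2 1 9511/10000
3 3/2 4737/5000
4 2 2297/2500
5 5/2 9107/10000
6 3 8931/10000
7 7/2 8879/10000
8 4 4421/5000
DF(0.5y) = 9683/10000 ≈ 0.968300

step 1 [0.5y] zero: DF = P = 9683/10000 ≈ 0.968300
step 2 [1y] zero: DF = P = 9511/10000 ≈ 0.951100
step 3 [1.5y] zero: DF = P = 4737/5000 ≈ 0.947400
step 4 [2y] bond c/2=1/40: DF=(3167/3125 − 1/40·(0.968300+0.951100+0.947400))/(1+1/40) = 2297/2500 ≈ 0.918800
step 5 [2.5y] swap r/2=893/46963: DF=(1 − 893/46963·(0.968300+0.951100+0.947400+0.918800))/(1+893/46963) = 9107/10000 ≈ 0.910700
step 6 [3y] zero: DF = P = 8931/10000 ≈ 0.893100
step 7 [3.5y] zero: DF = P = 8879/10000 ≈ 0.887900
step 8 [4y] swap r/2=1158/73615: DF=(1 − 1158/73615·(0.968300+0.951100+0.947400+0.918800+0.910700+0.893100+0.887900))/(1+1158/73615) = 4421/5000 ≈ 0.884200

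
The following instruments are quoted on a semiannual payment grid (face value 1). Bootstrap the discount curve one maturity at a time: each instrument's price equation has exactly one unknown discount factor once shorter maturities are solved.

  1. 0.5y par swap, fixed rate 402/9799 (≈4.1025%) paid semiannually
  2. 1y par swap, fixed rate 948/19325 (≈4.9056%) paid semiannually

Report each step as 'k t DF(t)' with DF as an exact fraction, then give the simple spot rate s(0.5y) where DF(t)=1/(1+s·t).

1 1/2 9799/10000
2 1 4763/5000
s(0.5y) = (1/(9799/10000) − 1)/(1/2) = 402/9799 ≈ 4.1025%

step 1 [0.5y] swap r/2=201/9799: DF=(1 − 201/9799·(0))/(1+201/9799) = 9799/10000 ≈ 0.979900
step 2 [1y] swap r/2=474/19325: DF=(1 − 474/19325·(0.979900))/(1+474/19325) = 4763/5000 ≈ 0.952600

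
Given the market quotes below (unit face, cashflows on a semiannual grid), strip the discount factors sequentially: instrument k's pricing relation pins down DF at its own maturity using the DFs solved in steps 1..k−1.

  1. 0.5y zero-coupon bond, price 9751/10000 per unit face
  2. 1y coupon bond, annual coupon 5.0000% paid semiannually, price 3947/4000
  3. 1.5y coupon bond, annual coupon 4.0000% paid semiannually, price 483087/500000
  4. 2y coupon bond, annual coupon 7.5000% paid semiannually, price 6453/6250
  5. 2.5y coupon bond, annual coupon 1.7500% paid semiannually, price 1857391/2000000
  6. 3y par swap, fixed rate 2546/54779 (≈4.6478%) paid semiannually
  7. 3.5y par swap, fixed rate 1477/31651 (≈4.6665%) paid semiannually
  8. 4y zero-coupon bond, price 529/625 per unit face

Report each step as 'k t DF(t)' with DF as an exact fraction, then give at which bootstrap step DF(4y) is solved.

1 1/2 9751/10000
2 1 9389/10000
3 3/2 9097/10000
4 2 8931/10000
5 5/2 2221/2500
6 3 8727/10000
7 7/2 8523/10000
8 4 529/625
DF(4y) is solved at step 8

step 1 [0.5y] zero: DF = P = 9751/10000 ≈ 0.975100
step 2 [1y] bond c/2=1/40: DF=(3947/4000 − 1/40·(0.975100))/(1+1/40) = 9389/10000 ≈ 0.938900
step 3 [1.5y] bond c/2=1/50: DF=(483087/500000 − 1/50·(0.975100+0.938900))/(1+1/50) = 9097/10000 ≈ 0.909700
step 4 [2y] bond c/2=3/80: DF=(6453/6250 − 3/80·(0.975100+0.938900+0.909700))/(1+3/80) = 8931/10000 ≈ 0.893100
step 5 [2.5y] bond c/2=7/800: DF=(1857391/2000000 − 7/800·(0.975100+0.938900+0.909700+0.893100))/(1+7/800) = 2221/2500 ≈ 0.888400
step 6 [3y] swap r/2=1273/54779: DF=(1 − 1273/54779·(0.975100+0.938900+0.909700+0.893100+0.888400))/(1+1273/54779) = 8727/10000 ≈ 0.872700
step 7 [3.5y] swap r/2=1477/63302: DF=(1 − 1477/63302·(0.975100+0.938900+0.909700+0.893100+0.888400+0.872700))/(1+1477/63302) = 8523/10000 ≈ 0.852300
step 8 [4y] zero: DF = P = 529/625 ≈ 0.846400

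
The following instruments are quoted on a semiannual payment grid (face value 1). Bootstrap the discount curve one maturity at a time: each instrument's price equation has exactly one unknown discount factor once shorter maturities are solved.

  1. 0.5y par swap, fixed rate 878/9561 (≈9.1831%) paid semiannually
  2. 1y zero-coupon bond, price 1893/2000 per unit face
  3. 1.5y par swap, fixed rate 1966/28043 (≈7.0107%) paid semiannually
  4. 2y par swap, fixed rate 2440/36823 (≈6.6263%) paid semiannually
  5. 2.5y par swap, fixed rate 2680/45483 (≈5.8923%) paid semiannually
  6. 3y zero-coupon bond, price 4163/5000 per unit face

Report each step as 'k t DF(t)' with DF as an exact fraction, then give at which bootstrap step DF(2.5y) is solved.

step 1 [0.5y] swap r/2=439/9561: DF=(1 − 439/9561·(0))/(1+439/9561) = 9561/10000 ≈ 0.956100
step 2 [1y] zero: DF = P = 1893/2000 ≈ 0.946500
step 3 [1.5y] swap r/2=983/28043: DF=(1 − 983/28043·(0.956100+0.946500))/(1+983/28043) = 9017/10000 ≈ 0.901700
step 4 [2y] swap r/2=1220/36823: DF=(1 − 1220/36823·(0.956100+0.946500+0.901700))/(1+1220/36823) = 439/500 ≈ 0.878000
step 5 [2.5y] swap r/2=1340/45483: DF=(1 − 1340/45483·(0.956100+0.946500+0.901700+0.878000))/(1+1340/45483) = 433/500 ≈ 0.866000
step 6 [3y] zero: DF = P = 4163/5000 ≈ 0.832600

1 1/2 9561/10000
2 1 1893/2000
3 3/2 9017/10000
4 2 439/500
5 5/2 433/500
6 3 4163/5000
DF(2.5y) is solved at step 5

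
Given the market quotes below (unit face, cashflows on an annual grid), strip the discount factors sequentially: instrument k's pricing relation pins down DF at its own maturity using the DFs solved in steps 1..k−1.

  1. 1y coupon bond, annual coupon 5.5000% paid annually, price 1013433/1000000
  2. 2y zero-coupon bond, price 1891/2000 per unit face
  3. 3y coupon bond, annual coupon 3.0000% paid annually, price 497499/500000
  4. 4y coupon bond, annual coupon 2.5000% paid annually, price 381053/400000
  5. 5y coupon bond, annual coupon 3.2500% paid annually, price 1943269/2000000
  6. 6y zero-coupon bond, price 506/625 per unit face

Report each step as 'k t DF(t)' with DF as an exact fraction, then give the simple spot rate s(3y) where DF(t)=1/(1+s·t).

1 1 4803/5000
2 2 1891/2000
3 3 1821/2000
4 4 8607/10000
5 5 8253/10000
6 6 506/625
s(3y) = (1/(1821/2000) − 1)/(3) = 179/5463 ≈ 3.2766%

step 1 [1y] bond c/1=11/200: DF=(1013433/1000000 − 11/200·(0))/(1+11/200) = 4803/5000 ≈ 0.960600
step 2 [2y] zero: DF = P = 1891/2000 ≈ 0.945500
step 3 [3y] bond c/1=3/100: DF=(497499/500000 − 3/100·(0.960600+0.945500))/(1+3/100) = 1821/2000 ≈ 0.910500
step 4 [4y] bond c/1=1/40: DF=(381053/400000 − 1/40·(0.960600+0.945500+0.910500))/(1+1/40) = 8607/10000 ≈ 0.860700
step 5 [5y] bond c/1=13/400: DF=(1943269/2000000 − 13/400·(0.960600+0.945500+0.910500+0.860700))/(1+13/400) = 8253/10000 ≈ 0.825300
step 6 [6y] zero: DF = P = 506/625 ≈ 0.809600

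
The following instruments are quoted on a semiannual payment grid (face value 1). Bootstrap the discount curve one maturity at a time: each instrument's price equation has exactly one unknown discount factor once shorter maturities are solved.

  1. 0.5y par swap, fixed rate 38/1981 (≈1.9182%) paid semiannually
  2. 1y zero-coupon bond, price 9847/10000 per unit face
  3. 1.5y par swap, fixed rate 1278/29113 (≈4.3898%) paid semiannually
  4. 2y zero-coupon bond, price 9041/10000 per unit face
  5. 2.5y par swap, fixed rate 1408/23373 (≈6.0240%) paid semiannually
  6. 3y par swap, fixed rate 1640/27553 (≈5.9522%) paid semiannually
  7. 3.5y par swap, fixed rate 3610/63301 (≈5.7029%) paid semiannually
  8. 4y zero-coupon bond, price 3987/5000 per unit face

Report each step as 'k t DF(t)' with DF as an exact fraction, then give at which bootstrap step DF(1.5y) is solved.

step 1 [0.5y] swap r/2=19/1981: DF=(1 − 19/1981·(0))/(1+19/1981) = 1981/2000 ≈ 0.990500
step 2 [1y] zero: DF = P = 9847/10000 ≈ 0.984700
step 3 [1.5y] swap r/2=639/29113: DF=(1 − 639/29113·(0.990500+0.984700))/(1+639/29113) = 9361/10000 ≈ 0.936100
step 4 [2y] zero: DF = P = 9041/10000 ≈ 0.904100
step 5 [2.5y] swap r/2=704/23373: DF=(1 − 704/23373·(0.990500+0.984700+0.936100+0.904100))/(1+704/23373) = 537/625 ≈ 0.859200
step 6 [3y] swap r/2=820/27553: DF=(1 − 820/27553·(0.990500+0.984700+0.936100+0.904100+0.859200))/(1+820/27553) = 209/250 ≈ 0.836000
step 7 [3.5y] swap r/2=1805/63301: DF=(1 − 1805/63301·(0.990500+0.984700+0.936100+0.904100+0.859200+0.836000))/(1+1805/63301) = 1639/2000 ≈ 0.819500
step 8 [4y] zero: DF = P = 3987/5000 ≈ 0.797400

1 1/2 1981/2000
2 1 9847/10000
3 3/2 9361/10000
4 2 9041/10000
5 5/2 537/625
6 3 209/250
7 7/2 1639/2000
8 4 3987/5000
DF(1.5y) is solved at step 3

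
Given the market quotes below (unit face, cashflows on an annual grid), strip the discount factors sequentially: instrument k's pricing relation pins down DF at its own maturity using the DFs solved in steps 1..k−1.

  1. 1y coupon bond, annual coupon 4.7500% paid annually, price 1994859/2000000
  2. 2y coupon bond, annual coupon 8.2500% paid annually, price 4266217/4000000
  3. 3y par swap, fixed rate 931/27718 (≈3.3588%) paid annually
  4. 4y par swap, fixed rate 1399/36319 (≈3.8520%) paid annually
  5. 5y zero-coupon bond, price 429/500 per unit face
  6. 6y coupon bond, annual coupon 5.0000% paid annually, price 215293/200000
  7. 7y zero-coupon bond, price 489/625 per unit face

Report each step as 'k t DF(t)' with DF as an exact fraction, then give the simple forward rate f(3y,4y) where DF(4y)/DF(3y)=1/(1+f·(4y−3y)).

1 1 4761/5000
2 2 9127/10000
3 3 9069/10000
4 4 8601/10000
5 5 429/500
6 6 4057/5000
7 7 489/625
f(3y,4y) = ((9069/10000)/(8601/10000) − 1)/(1) = 156/2867 ≈ 5.4412%

step 1 [1y] bond c/1=19/400: DF=(1994859/2000000 − 19/400·(0))/(1+19/400) = 4761/5000 ≈ 0.952200
step 2 [2y] bond c/1=33/400: DF=(4266217/4000000 − 33/400·(0.952200))/(1+33/400) = 9127/10000 ≈ 0.912700
step 3 [3y] swap r/1=931/27718: DF=(1 − 931/27718·(0.952200+0.912700))/(1+931/27718) = 9069/10000 ≈ 0.906900
step 4 [4y] swap r/1=1399/36319: DF=(1 − 1399/36319·(0.952200+0.912700+0.906900))/(1+1399/36319) = 8601/10000 ≈ 0.860100
step 5 [5y] zero: DF = P = 429/500 ≈ 0.858000
step 6 [6y] bond c/1=1/20: DF=(215293/200000 − 1/20·(0.952200+0.912700+0.906900+0.860100+0.858000))/(1+1/20) = 4057/5000 ≈ 0.811400
step 7 [7y] zero: DF = P = 489/625 ≈ 0.782400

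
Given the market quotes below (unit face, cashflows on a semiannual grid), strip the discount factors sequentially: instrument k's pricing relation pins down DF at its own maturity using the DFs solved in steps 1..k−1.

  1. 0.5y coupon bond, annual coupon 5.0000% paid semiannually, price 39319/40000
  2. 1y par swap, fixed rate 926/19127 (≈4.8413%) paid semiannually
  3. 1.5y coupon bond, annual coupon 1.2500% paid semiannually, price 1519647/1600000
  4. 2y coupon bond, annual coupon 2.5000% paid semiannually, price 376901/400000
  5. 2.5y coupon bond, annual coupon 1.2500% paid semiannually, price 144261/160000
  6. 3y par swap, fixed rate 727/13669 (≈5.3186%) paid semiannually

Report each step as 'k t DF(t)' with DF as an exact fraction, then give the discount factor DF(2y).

1 1/2 959/1000
2 1 9537/10000
3 3/2 233/250
4 2 1791/2000
5 5/2 1091/1250
6 3 4273/5000
DF(2y) = 1791/2000 ≈ 0.895500

step 1 [0.5y] bond c/2=1/40: DF=(39319/40000 − 1/40·(0))/(1+1/40) = 959/1000 ≈ 0.959000
step 2 [1y] swap r/2=463/19127: DF=(1 − 463/19127·(0.959000))/(1+463/19127) = 9537/10000 ≈ 0.953700
step 3 [1.5y] bond c/2=1/160: DF=(1519647/1600000 − 1/160·(0.959000+0.953700))/(1+1/160) = 233/250 ≈ 0.932000
step 4 [2y] bond c/2=1/80: DF=(376901/400000 − 1/80·(0.959000+0.953700+0.932000))/(1+1/80) = 1791/2000 ≈ 0.895500
step 5 [2.5y] bond c/2=1/160: DF=(144261/160000 − 1/160·(0.959000+0.953700+0.932000+0.895500))/(1+1/160) = 1091/1250 ≈ 0.872800
step 6 [3y] swap r/2=727/27338: DF=(1 − 727/27338·(0.959000+0.953700+0.932000+0.895500+0.872800))/(1+727/27338) = 4273/5000 ≈ 0.854600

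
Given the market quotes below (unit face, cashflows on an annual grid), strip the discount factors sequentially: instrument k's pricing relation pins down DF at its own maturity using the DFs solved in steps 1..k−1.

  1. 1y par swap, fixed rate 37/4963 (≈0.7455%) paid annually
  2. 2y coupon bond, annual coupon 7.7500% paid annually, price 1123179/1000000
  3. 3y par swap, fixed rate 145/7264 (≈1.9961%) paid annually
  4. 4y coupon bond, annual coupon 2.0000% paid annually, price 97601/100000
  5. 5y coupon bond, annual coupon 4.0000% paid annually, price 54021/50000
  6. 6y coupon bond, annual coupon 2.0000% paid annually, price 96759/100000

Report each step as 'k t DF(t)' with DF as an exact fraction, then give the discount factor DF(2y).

1 1 4963/5000
2 2 971/1000
3 3 471/500
4 4 8999/10000
5 5 357/400
6 6 1713/2000
DF(2y) = 971/1000 ≈ 0.971000

step 1 [1y] swap r/1=37/4963: DF=(1 − 37/4963·(0))/(1+37/4963) = 4963/5000 ≈ 0.992600
step 2 [2y] bond c/1=31/400: DF=(1123179/1000000 − 31/400·(0.992600))/(1+31/400) = 971/1000 ≈ 0.971000
step 3 [3y] swap r/1=145/7264: DF=(1 − 145/7264·(0.992600+0.971000))/(1+145/7264) = 471/500 ≈ 0.942000
step 4 [4y] bond c/1=1/50: DF=(97601/100000 − 1/50·(0.992600+0.971000+0.942000))/(1+1/50) = 8999/10000 ≈ 0.899900
step 5 [5y] bond c/1=1/25: DF=(54021/50000 − 1/25·(0.992600+0.971000+0.942000+0.899900))/(1+1/25) = 357/400 ≈ 0.892500
step 6 [6y] bond c/1=1/50: DF=(96759/100000 − 1/50·(0.992600+0.971000+0.942000+0.899900+0.892500))/(1+1/50) = 1713/2000 ≈ 0.856500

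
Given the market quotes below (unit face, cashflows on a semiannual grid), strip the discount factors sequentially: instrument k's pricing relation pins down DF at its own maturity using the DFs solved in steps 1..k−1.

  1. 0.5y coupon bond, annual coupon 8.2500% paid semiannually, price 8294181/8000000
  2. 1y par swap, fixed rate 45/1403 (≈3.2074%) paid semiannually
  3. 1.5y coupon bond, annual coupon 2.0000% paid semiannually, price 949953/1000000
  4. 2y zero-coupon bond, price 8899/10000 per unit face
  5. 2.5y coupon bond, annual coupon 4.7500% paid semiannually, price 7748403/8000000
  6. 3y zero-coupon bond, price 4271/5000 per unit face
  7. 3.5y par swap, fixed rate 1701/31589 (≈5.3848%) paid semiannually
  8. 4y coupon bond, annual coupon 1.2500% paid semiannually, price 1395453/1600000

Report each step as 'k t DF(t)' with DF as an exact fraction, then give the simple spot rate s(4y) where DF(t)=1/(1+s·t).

step 1 [0.5y] bond c/2=33/800: DF=(8294181/8000000 − 33/800·(0))/(1+33/800) = 9957/10000 ≈ 0.995700
step 2 [1y] swap r/2=45/2806: DF=(1 − 45/2806·(0.995700))/(1+45/2806) = 1937/2000 ≈ 0.968500
step 3 [1.5y] bond c/2=1/100: DF=(949953/1000000 − 1/100·(0.995700+0.968500))/(1+1/100) = 9211/10000 ≈ 0.921100
step 4 [2y] zero: DF = P = 8899/10000 ≈ 0.889900
step 5 [2.5y] bond c/2=19/800: DF=(7748403/8000000 − 19/800·(0.995700+0.968500+0.921100+0.889900))/(1+19/800) = 1717/2000 ≈ 0.858500
step 6 [3y] zero: DF = P = 4271/5000 ≈ 0.854200
step 7 [3.5y] swap r/2=1701/63178: DF=(1 − 1701/63178·(0.995700+0.968500+0.921100+0.889900+0.858500+0.854200))/(1+1701/63178) = 8299/10000 ≈ 0.829900
step 8 [4y] bond c/2=1/160: DF=(1395453/1600000 − 1/160·(0.995700+0.968500+0.921100+0.889900+0.858500+0.854200+0.829900))/(1+1/160) = 331/400 ≈ 0.827500

1 1/2 9957/10000
2 1 1937/2000
3 3/2 9211/10000
4 2 8899/10000
5 5/2 1717/2000
6 3 4271/5000
7 7/2 8299/10000
8 4 331/400
s(4y) = (1/(331/400) − 1)/(4) = 69/1324 ≈ 5.2115%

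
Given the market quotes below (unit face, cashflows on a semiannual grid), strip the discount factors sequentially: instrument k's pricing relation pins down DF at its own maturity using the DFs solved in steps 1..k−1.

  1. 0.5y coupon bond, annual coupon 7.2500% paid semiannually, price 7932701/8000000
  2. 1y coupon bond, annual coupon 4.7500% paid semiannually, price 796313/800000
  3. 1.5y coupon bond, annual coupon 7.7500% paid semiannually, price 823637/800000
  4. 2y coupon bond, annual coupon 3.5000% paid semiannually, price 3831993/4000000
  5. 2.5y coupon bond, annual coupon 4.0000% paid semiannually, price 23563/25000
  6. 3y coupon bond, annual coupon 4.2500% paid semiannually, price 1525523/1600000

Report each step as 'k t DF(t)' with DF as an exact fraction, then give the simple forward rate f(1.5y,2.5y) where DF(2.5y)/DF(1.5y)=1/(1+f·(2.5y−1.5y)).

step 1 [0.5y] bond c/2=29/800: DF=(7932701/8000000 − 29/800·(0))/(1+29/800) = 9569/10000 ≈ 0.956900
step 2 [1y] bond c/2=19/800: DF=(796313/800000 − 19/800·(0.956900))/(1+19/800) = 9501/10000 ≈ 0.950100
step 3 [1.5y] bond c/2=31/800: DF=(823637/800000 − 31/800·(0.956900+0.950100))/(1+31/800) = 23/25 ≈ 0.920000
step 4 [2y] bond c/2=7/400: DF=(3831993/4000000 − 7/400·(0.956900+0.950100+0.920000))/(1+7/400) = 8929/10000 ≈ 0.892900
step 5 [2.5y] bond c/2=1/50: DF=(23563/25000 − 1/50·(0.956900+0.950100+0.920000+0.892900))/(1+1/50) = 8511/10000 ≈ 0.851100
step 6 [3y] bond c/2=17/800: DF=(1525523/1600000 − 17/800·(0.956900+0.950100+0.920000+0.892900+0.851100))/(1+17/800) = 1677/2000 ≈ 0.838500

1 1/2 9569/10000
2 1 9501/10000
3 3/2 23/25
4 2 8929/10000
5 5/2 8511/10000
6 3 1677/2000
f(1.5y,2.5y) = ((23/25)/(8511/10000) − 1)/(1) = 689/8511 ≈ 8.0954%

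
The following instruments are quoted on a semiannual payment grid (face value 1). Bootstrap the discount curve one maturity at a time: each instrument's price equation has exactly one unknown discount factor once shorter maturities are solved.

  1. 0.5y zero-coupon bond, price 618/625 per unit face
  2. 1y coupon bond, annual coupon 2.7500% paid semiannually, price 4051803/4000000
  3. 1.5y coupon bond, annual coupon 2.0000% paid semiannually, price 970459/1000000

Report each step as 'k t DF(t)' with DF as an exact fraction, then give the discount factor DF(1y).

1 1/2 618/625
2 1 4929/5000
3 3/2 9413/10000
DF(1y) = 4929/5000 ≈ 0.985800

step 1 [0.5y] zero: DF = P = 618/625 ≈ 0.988800
step 2 [1y] bond c/2=11/800: DF=(4051803/4000000 − 11/800·(0.988800))/(1+11/800) = 4929/5000 ≈ 0.985800
step 3 [1.5y] bond c/2=1/100: DF=(970459/1000000 − 1/100·(0.988800+0.985800))/(1+1/100) = 9413/10000 ≈ 0.941300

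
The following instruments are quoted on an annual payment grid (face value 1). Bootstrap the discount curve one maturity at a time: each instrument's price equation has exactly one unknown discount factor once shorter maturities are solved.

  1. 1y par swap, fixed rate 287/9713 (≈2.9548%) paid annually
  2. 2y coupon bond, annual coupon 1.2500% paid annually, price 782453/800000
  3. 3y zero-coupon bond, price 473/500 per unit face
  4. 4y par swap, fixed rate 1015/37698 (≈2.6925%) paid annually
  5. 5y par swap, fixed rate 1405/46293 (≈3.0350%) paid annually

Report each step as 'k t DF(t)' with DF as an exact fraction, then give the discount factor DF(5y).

step 1 [1y] swap r/1=287/9713: DF=(1 − 287/9713·(0))/(1+287/9713) = 9713/10000 ≈ 0.971300
step 2 [2y] bond c/1=1/80: DF=(782453/800000 − 1/80·(0.971300))/(1+1/80) = 477/500 ≈ 0.954000
step 3 [3y] zero: DF = P = 473/500 ≈ 0.946000
step 4 [4y] swap r/1=1015/37698: DF=(1 − 1015/37698·(0.971300+0.954000+0.946000))/(1+1015/37698) = 1797/2000 ≈ 0.898500
step 5 [5y] swap r/1=1405/46293: DF=(1 − 1405/46293·(0.971300+0.954000+0.946000+0.898500))/(1+1405/46293) = 1719/2000 ≈ 0.859500

1 1 9713/10000
2 2 477/500
3 3 473/500
4 4 1797/2000
5 5 1719/2000
DF(5y) = 1719/2000 ≈ 0.859500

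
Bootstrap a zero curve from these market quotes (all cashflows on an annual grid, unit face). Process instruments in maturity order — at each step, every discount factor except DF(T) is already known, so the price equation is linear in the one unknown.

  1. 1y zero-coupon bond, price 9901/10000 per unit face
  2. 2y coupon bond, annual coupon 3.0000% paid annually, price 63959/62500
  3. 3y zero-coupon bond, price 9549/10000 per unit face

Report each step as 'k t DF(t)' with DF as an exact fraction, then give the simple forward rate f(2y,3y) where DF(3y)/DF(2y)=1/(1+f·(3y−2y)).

step 1 [1y] zero: DF = P = 9901/10000 ≈ 0.990100
step 2 [2y] bond c/1=3/100: DF=(63959/62500 − 3/100·(0.990100))/(1+3/100) = 9647/10000 ≈ 0.964700
step 3 [3y] zero: DF = P = 9549/10000 ≈ 0.954900

1 1 9901/10000
2 2 9647/10000
3 3 9549/10000
f(2y,3y) = ((9647/10000)/(9549/10000) − 1)/(1) = 98/9549 ≈ 1.0263%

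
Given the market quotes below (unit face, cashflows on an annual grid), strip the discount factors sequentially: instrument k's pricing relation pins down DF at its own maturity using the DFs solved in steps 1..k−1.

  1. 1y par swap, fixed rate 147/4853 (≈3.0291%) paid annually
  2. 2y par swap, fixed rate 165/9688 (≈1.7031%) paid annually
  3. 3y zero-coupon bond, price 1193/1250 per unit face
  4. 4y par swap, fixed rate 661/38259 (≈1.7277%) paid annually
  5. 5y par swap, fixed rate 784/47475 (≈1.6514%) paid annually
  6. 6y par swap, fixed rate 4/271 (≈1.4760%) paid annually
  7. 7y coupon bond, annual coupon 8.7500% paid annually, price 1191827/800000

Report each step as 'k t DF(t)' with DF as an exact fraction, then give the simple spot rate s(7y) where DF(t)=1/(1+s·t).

1 1 4853/5000
2 2 967/1000
3 3 1193/1250
4 4 9339/10000
5 5 576/625
6 6 2291/2500
7 7 4571/5000
s(7y) = (1/(4571/5000) − 1)/(7) = 429/31997 ≈ 1.3408%

step 1 [1y] swap r/1=147/4853: DF=(1 − 147/4853·(0))/(1+147/4853) = 4853/5000 ≈ 0.970600
step 2 [2y] swap r/1=165/9688: DF=(1 − 165/9688·(0.970600))/(1+165/9688) = 967/1000 ≈ 0.967000
step 3 [3y] zero: DF = P = 1193/1250 ≈ 0.954400
step 4 [4y] swap r/1=661/38259: DF=(1 − 661/38259·(0.970600+0.967000+0.954400))/(1+661/38259) = 9339/10000 ≈ 0.933900
step 5 [5y] swap r/1=784/47475: DF=(1 − 784/47475·(0.970600+0.967000+0.954400+0.933900))/(1+784/47475) = 576/625 ≈ 0.921600
step 6 [6y] swap r/1=4/271: DF=(1 − 4/271·(0.970600+0.967000+0.954400+0.933900+0.921600))/(1+4/271) = 2291/2500 ≈ 0.916400
step 7 [7y] bond c/1=7/80: DF=(1191827/800000 − 7/80·(0.970600+0.967000+0.954400+0.933900+0.921600+0.916400))/(1+7/80) = 4571/5000 ≈ 0.914200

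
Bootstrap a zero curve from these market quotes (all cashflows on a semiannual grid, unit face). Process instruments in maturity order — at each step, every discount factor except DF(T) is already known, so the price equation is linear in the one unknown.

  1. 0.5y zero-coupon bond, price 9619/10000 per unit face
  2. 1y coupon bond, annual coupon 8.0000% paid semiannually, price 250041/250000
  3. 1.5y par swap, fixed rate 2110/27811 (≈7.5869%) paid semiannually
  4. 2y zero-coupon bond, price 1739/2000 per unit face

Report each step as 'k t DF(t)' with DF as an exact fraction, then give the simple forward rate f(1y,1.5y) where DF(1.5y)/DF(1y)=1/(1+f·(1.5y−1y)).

1 1/2 9619/10000
2 1 9247/10000
3 3/2 1789/2000
4 2 1739/2000
f(1y,1.5y) = ((9247/10000)/(1789/2000) − 1)/(1/2) = 604/8945 ≈ 6.7524%

step 1 [0.5y] zero: DF = P = 9619/10000 ≈ 0.961900
step 2 [1y] bond c/2=1/25: DF=(250041/250000 − 1/25·(0.961900))/(1+1/25) = 9247/10000 ≈ 0.924700
step 3 [1.5y] swap r/2=1055/27811: DF=(1 − 1055/27811·(0.961900+0.924700))/(1+1055/27811) = 1789/2000 ≈ 0.894500
step 4 [2y] zero: DF = P = 1739/2000 ≈ 0.869500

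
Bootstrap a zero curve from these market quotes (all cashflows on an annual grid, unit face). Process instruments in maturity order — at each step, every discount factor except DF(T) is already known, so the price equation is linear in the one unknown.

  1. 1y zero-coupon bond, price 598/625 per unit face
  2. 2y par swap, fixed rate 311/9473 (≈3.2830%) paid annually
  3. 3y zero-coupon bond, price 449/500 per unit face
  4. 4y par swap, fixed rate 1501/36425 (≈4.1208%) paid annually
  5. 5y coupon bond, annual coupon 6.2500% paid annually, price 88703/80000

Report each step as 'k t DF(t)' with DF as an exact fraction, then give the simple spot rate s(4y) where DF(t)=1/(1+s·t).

step 1 [1y] zero: DF = P = 598/625 ≈ 0.956800
step 2 [2y] swap r/1=311/9473: DF=(1 − 311/9473·(0.956800))/(1+311/9473) = 4689/5000 ≈ 0.937800
step 3 [3y] zero: DF = P = 449/500 ≈ 0.898000
step 4 [4y] swap r/1=1501/36425: DF=(1 − 1501/36425·(0.956800+0.937800+0.898000))/(1+1501/36425) = 8499/10000 ≈ 0.849900
step 5 [5y] bond c/1=1/16: DF=(88703/80000 − 1/16·(0.956800+0.937800+0.898000+0.849900))/(1+1/16) = 8293/10000 ≈ 0.829300

1 1 598/625
2 2 4689/5000
3 3 449/500
4 4 8499/10000
5 5 8293/10000
s(4y) = (1/(8499/10000) − 1)/(4) = 1501/33996 ≈ 4.4152%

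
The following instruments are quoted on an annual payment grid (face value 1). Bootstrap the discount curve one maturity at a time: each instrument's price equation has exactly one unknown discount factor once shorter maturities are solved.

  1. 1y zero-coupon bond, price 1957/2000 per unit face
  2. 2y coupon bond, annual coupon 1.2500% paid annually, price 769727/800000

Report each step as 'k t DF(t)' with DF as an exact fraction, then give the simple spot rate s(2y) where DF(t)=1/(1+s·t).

1 1 1957/2000
2 2 4691/5000
s(2y) = (1/(4691/5000) − 1)/(2) = 309/9382 ≈ 3.2935%

step 1 [1y] zero: DF = P = 1957/2000 ≈ 0.978500
step 2 [2y] bond c/1=1/80: DF=(769727/800000 − 1/80·(0.978500))/(1+1/80) = 4691/5000 ≈ 0.938200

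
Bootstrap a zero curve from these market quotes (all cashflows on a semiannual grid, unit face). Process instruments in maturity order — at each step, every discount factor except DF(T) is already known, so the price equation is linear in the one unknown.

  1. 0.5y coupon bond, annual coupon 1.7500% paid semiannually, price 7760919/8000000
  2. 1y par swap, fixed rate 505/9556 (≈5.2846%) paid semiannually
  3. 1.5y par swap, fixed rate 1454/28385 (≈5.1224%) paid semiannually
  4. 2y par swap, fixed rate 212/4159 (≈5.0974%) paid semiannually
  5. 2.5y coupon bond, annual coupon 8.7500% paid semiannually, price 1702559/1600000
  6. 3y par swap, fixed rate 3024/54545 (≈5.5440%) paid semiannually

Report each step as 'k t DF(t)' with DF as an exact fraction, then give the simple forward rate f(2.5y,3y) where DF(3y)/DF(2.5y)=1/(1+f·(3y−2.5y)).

step 1 [0.5y] bond c/2=7/800: DF=(7760919/8000000 − 7/800·(0))/(1+7/800) = 9617/10000 ≈ 0.961700
step 2 [1y] swap r/2=505/19112: DF=(1 − 505/19112·(0.961700))/(1+505/19112) = 1899/2000 ≈ 0.949500
step 3 [1.5y] swap r/2=727/28385: DF=(1 − 727/28385·(0.961700+0.949500))/(1+727/28385) = 9273/10000 ≈ 0.927300
step 4 [2y] swap r/2=106/4159: DF=(1 − 106/4159·(0.961700+0.949500+0.927300))/(1+106/4159) = 4523/5000 ≈ 0.904600
step 5 [2.5y] bond c/2=7/160: DF=(1702559/1600000 − 7/160·(0.961700+0.949500+0.927300+0.904600))/(1+7/160) = 4313/5000 ≈ 0.862600
step 6 [3y] swap r/2=1512/54545: DF=(1 − 1512/54545·(0.961700+0.949500+0.927300+0.904600+0.862600))/(1+1512/54545) = 1061/1250 ≈ 0.848800

1 1/2 9617/10000
2 1 1899/2000
3 3/2 9273/10000
4 2 4523/5000
5 5/2 4313/5000
6 3 1061/1250
f(2.5y,3y) = ((4313/5000)/(1061/1250) − 1)/(1/2) = 69/2122 ≈ 3.2516%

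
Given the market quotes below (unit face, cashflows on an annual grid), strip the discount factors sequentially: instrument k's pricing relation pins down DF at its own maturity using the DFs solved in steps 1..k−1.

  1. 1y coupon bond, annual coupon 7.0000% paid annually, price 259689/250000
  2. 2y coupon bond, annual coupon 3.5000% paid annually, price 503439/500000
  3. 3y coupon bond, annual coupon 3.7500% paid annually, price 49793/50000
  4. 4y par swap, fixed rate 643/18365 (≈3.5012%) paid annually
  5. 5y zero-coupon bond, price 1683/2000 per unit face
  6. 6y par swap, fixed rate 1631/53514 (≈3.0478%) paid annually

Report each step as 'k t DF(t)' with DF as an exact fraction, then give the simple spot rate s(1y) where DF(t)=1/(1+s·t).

step 1 [1y] bond c/1=7/100: DF=(259689/250000 − 7/100·(0))/(1+7/100) = 2427/2500 ≈ 0.970800
step 2 [2y] bond c/1=7/200: DF=(503439/500000 − 7/200·(0.970800))/(1+7/200) = 47/50 ≈ 0.940000
step 3 [3y] bond c/1=3/80: DF=(49793/50000 − 3/80·(0.970800+0.940000))/(1+3/80) = 2227/2500 ≈ 0.890800
step 4 [4y] swap r/1=643/18365: DF=(1 − 643/18365·(0.970800+0.940000+0.890800))/(1+643/18365) = 4357/5000 ≈ 0.871400
step 5 [5y] zero: DF = P = 1683/2000 ≈ 0.841500
step 6 [6y] swap r/1=1631/53514: DF=(1 − 1631/53514·(0.970800+0.940000+0.890800+0.871400+0.841500))/(1+1631/53514) = 8369/10000 ≈ 0.836900

1 1 2427/2500
2 2 47/50
3 3 2227/2500
4 4 4357/5000
5 5 1683/2000
6 6 8369/10000
s(1y) = (1/(2427/2500) − 1)/(1) = 73/2427 ≈ 3.0078%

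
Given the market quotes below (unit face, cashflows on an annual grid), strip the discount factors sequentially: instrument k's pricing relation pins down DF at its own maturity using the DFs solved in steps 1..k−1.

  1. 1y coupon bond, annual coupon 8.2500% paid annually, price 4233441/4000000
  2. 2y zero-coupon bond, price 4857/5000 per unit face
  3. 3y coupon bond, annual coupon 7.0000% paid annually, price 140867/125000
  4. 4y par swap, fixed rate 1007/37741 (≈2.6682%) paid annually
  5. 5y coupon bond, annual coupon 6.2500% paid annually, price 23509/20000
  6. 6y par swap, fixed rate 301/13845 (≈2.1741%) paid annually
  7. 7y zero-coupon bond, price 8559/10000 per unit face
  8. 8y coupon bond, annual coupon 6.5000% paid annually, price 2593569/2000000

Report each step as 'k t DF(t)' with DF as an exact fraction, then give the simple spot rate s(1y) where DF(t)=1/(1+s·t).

1 1 9777/10000
2 2 4857/5000
3 3 9257/10000
4 4 8993/10000
5 5 8843/10000
6 6 2199/2500
7 7 8559/10000
8 8 4137/5000
s(1y) = (1/(9777/10000) − 1)/(1) = 223/9777 ≈ 2.2809%

step 1 [1y] bond c/1=33/400: DF=(4233441/4000000 − 33/400·(0))/(1+33/400) = 9777/10000 ≈ 0.977700
step 2 [2y] zero: DF = P = 4857/5000 ≈ 0.971400
step 3 [3y] bond c/1=7/100: DF=(140867/125000 − 7/100·(0.977700+0.971400))/(1+7/100) = 9257/10000 ≈ 0.925700
step 4 [4y] swap r/1=1007/37741: DF=(1 − 1007/37741·(0.977700+0.971400+0.925700))/(1+1007/37741) = 8993/10000 ≈ 0.899300
step 5 [5y] bond c/1=1/16: DF=(23509/20000 − 1/16·(0.977700+0.971400+0.925700+0.899300))/(1+1/16) = 8843/10000 ≈ 0.884300
step 6 [6y] swap r/1=301/13845: DF=(1 − 301/13845·(0.977700+0.971400+0.925700+0.899300+0.884300))/(1+301/13845) = 2199/2500 ≈ 0.879600
step 7 [7y] zero: DF = P = 8559/10000 ≈ 0.855900
step 8 [8y] bond c/1=13/200: DF=(2593569/2000000 − 13/200·(0.977700+0.971400+0.925700+0.899300+0.884300+0.879600+0.855900))/(1+13/200) = 4137/5000 ≈ 0.827400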